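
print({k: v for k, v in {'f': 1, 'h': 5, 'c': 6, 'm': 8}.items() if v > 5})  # {'c': 6, 'm': 8}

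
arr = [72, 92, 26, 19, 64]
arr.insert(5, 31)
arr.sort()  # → [19, 26, 31, 64, 72, 92]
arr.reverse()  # [92, 72, 64, 31, 26, 19]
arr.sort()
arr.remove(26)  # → [19, 31, 64, 72, 92]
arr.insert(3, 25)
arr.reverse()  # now [92, 72, 25, 64, 31, 19]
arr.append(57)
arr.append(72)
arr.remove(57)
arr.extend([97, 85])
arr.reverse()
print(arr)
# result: [85, 97, 72, 19, 31, 64, 25, 72, 92]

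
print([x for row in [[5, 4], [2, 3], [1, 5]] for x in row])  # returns [5, 4, 2, 3, 1, 5]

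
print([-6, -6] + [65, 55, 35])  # [-6, -6, 65, 55, 35]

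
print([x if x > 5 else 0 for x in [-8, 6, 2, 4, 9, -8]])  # [0, 6, 0, 0, 9, 0]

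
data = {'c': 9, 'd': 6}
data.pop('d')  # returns 6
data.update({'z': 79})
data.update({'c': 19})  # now {'c': 19, 'z': 79}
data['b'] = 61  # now {'c': 19, 'z': 79, 'b': 61}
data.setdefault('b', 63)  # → 61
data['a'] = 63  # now {'c': 19, 'z': 79, 'b': 61, 'a': 63}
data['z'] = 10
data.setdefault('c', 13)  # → 19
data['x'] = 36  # {'c': 19, 'z': 10, 'b': 61, 'a': 63, 'x': 36}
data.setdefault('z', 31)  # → 10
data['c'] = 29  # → {'c': 29, 'z': 10, 'b': 61, 'a': 63, 'x': 36}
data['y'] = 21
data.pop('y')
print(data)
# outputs {'c': 29, 'z': 10, 'b': 61, 'a': 63, 'x': 36}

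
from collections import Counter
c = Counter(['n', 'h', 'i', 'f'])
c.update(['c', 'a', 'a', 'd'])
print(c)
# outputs Counter({'a': 2, 'n': 1, 'h': 1, 'i': 1, 'f': 1, 'c': 1, 'd': 1})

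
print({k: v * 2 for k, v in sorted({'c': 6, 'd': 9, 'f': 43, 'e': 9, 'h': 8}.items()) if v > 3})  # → {'c': 12, 'd': 18, 'e': 18, 'f': 86, 'h': 16}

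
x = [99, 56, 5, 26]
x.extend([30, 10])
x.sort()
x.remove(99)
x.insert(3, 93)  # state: [5, 10, 26, 93, 30, 56]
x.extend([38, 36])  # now [5, 10, 26, 93, 30, 56, 38, 36]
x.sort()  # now [5, 10, 26, 30, 36, 38, 56, 93]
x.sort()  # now [5, 10, 26, 30, 36, 38, 56, 93]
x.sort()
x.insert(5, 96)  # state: [5, 10, 26, 30, 36, 96, 38, 56, 93]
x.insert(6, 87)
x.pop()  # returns 93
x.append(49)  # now [5, 10, 26, 30, 36, 96, 87, 38, 56, 49]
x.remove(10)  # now [5, 26, 30, 36, 96, 87, 38, 56, 49]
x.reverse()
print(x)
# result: [49, 56, 38, 87, 96, 36, 30, 26, 5]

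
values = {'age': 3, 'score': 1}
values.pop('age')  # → 3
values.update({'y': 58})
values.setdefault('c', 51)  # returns 51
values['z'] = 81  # {'score': 1, 'y': 58, 'c': 51, 'z': 81}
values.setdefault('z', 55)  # 81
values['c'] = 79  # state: {'score': 1, 'y': 58, 'c': 79, 'z': 81}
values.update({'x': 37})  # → {'score': 1, 'y': 58, 'c': 79, 'z': 81, 'x': 37}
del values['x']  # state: {'score': 1, 'y': 58, 'c': 79, 'z': 81}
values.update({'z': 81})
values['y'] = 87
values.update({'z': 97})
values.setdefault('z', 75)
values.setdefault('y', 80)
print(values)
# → {'score': 1, 'y': 87, 'c': 79, 'z': 97}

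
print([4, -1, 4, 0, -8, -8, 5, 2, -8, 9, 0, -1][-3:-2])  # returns [9]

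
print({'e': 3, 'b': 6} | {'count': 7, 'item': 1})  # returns {'e': 3, 'b': 6, 'count': 7, 'item': 1}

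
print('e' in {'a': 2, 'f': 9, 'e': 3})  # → True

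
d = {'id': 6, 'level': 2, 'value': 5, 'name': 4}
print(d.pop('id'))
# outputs 6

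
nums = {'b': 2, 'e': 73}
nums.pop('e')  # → 73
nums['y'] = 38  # {'b': 2, 'y': 38}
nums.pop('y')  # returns 38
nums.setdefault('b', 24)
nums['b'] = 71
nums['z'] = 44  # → {'b': 71, 'z': 44}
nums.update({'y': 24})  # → {'b': 71, 'z': 44, 'y': 24}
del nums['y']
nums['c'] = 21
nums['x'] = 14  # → {'b': 71, 'z': 44, 'c': 21, 'x': 14}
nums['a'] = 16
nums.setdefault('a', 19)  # 16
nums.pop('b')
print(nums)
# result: {'z': 44, 'c': 21, 'x': 14, 'a': 16}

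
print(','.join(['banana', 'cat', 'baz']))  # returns banana,cat,baz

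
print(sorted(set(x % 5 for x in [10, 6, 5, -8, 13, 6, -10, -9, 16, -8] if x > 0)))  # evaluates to [0, 1, 3]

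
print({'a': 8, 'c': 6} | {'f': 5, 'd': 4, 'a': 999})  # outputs {'a': 999, 'c': 6, 'f': 5, 'd': 4}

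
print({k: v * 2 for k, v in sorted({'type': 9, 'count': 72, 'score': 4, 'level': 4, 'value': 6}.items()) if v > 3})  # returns {'count': 144, 'level': 8, 'score': 8, 'type': 18, 'value': 12}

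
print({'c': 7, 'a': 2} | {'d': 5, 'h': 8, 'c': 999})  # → {'c': 999, 'a': 2, 'd': 5, 'h': 8}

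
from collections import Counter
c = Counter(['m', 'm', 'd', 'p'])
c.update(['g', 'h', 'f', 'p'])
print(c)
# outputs Counter({'m': 2, 'p': 2, 'd': 1, 'g': 1, 'h': 1, 'f': 1})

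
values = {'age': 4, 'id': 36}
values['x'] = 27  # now {'age': 4, 'id': 36, 'x': 27}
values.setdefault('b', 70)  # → 70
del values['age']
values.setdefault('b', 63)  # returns 70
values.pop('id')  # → 36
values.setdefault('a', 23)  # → 23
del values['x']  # {'b': 70, 'a': 23}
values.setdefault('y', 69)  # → 69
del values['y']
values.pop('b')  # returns 70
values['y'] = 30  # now {'a': 23, 'y': 30}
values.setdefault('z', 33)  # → 33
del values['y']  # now {'a': 23, 'z': 33}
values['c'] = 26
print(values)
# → {'a': 23, 'z': 33, 'c': 26}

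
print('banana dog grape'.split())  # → ['banana', 'dog', 'grape']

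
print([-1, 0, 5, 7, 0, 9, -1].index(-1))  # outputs 0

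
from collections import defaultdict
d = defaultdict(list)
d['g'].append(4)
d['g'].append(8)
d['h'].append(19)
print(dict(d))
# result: {'g': [4, 8], 'h': [19]}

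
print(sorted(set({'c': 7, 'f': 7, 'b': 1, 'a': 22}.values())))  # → [1, 7, 22]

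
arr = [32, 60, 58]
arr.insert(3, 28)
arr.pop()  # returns 28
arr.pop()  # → 58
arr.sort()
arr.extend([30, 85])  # [32, 60, 30, 85]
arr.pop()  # 85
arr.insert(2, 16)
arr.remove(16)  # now [32, 60, 30]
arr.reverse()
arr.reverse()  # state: [32, 60, 30]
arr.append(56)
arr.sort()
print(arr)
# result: [30, 32, 56, 60]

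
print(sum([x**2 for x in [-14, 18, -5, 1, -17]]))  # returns 835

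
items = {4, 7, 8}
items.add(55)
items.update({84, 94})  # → {4, 7, 8, 55, 84, 94}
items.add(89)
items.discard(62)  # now {4, 7, 8, 55, 84, 89, 94}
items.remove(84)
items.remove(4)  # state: {7, 8, 55, 89, 94}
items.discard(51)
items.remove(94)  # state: {7, 8, 55, 89}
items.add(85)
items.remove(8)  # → {7, 55, 85, 89}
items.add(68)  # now {7, 55, 68, 85, 89}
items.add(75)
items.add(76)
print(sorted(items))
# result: [7, 55, 68, 75, 76, 85, 89]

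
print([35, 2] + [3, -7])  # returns [35, 2, 3, -7]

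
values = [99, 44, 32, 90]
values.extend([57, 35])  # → [99, 44, 32, 90, 57, 35]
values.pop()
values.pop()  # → 57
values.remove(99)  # [44, 32, 90]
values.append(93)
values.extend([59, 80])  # [44, 32, 90, 93, 59, 80]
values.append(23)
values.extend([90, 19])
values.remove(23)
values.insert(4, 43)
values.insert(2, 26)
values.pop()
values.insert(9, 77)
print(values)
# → [44, 32, 26, 90, 93, 43, 59, 80, 90, 77]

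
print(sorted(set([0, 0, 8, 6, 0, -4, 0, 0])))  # [-4, 0, 6, 8]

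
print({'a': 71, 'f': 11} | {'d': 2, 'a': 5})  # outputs {'a': 5, 'f': 11, 'd': 2}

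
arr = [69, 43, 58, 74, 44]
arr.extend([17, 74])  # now [69, 43, 58, 74, 44, 17, 74]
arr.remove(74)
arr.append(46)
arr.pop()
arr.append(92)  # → [69, 43, 58, 44, 17, 74, 92]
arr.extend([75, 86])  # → [69, 43, 58, 44, 17, 74, 92, 75, 86]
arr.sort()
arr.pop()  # 92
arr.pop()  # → 86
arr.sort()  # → [17, 43, 44, 58, 69, 74, 75]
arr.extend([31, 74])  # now [17, 43, 44, 58, 69, 74, 75, 31, 74]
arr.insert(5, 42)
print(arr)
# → [17, 43, 44, 58, 69, 42, 74, 75, 31, 74]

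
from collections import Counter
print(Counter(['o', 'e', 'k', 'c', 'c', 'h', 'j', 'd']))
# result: Counter({'c': 2, 'o': 1, 'e': 1, 'k': 1, 'h': 1, 'j': 1, 'd': 1})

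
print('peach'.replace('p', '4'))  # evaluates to 4each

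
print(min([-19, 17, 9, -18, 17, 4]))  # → -19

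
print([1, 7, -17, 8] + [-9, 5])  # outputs [1, 7, -17, 8, -9, 5]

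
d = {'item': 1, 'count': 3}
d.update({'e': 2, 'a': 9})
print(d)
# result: {'item': 1, 'count': 3, 'e': 2, 'a': 9}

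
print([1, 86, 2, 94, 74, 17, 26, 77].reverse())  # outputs None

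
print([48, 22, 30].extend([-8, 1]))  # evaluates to None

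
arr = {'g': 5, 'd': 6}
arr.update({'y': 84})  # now {'g': 5, 'd': 6, 'y': 84}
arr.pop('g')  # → 5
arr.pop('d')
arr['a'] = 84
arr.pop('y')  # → 84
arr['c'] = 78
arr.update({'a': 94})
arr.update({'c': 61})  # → {'a': 94, 'c': 61}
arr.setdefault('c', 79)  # 61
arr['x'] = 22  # {'a': 94, 'c': 61, 'x': 22}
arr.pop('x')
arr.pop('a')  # 94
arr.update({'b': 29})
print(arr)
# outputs {'c': 61, 'b': 29}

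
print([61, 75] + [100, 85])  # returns [61, 75, 100, 85]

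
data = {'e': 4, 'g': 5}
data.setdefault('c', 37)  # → 37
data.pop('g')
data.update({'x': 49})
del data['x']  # {'e': 4, 'c': 37}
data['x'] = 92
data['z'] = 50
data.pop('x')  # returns 92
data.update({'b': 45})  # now {'e': 4, 'c': 37, 'z': 50, 'b': 45}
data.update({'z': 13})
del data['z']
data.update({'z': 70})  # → {'e': 4, 'c': 37, 'b': 45, 'z': 70}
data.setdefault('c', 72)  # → 37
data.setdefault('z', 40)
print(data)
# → {'e': 4, 'c': 37, 'b': 45, 'z': 70}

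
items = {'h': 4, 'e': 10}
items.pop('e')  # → 10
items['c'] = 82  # {'h': 4, 'c': 82}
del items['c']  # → {'h': 4}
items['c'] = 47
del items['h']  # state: {'c': 47}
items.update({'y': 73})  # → {'c': 47, 'y': 73}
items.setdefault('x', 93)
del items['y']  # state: {'c': 47, 'x': 93}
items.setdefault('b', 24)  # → 24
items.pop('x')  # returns 93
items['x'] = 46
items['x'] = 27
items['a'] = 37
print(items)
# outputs {'c': 47, 'b': 24, 'x': 27, 'a': 37}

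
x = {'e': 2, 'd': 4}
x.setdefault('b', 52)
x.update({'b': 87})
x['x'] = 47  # {'e': 2, 'd': 4, 'b': 87, 'x': 47}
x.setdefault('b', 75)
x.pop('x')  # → 47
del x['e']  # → {'d': 4, 'b': 87}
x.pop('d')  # 4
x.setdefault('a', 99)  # 99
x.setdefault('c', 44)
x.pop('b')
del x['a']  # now {'c': 44}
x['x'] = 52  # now {'c': 44, 'x': 52}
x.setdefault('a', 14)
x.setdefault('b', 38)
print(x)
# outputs {'c': 44, 'x': 52, 'a': 14, 'b': 38}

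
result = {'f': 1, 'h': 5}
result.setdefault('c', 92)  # 92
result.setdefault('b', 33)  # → 33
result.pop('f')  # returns 1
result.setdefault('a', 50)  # 50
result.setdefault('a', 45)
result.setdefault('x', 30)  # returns 30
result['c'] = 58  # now {'h': 5, 'c': 58, 'b': 33, 'a': 50, 'x': 30}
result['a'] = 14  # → {'h': 5, 'c': 58, 'b': 33, 'a': 14, 'x': 30}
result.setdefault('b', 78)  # 33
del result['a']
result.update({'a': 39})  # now {'h': 5, 'c': 58, 'b': 33, 'x': 30, 'a': 39}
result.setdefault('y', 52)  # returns 52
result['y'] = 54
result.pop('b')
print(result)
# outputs {'h': 5, 'c': 58, 'x': 30, 'a': 39, 'y': 54}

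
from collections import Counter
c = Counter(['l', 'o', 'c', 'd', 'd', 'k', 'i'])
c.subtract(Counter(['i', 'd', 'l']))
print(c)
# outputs Counter({'o': 1, 'c': 1, 'd': 1, 'k': 1, 'l': 0, 'i': 0})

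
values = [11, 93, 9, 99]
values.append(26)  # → [11, 93, 9, 99, 26]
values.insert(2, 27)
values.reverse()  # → [26, 99, 9, 27, 93, 11]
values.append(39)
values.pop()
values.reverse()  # [11, 93, 27, 9, 99, 26]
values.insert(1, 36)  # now [11, 36, 93, 27, 9, 99, 26]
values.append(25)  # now [11, 36, 93, 27, 9, 99, 26, 25]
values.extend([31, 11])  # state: [11, 36, 93, 27, 9, 99, 26, 25, 31, 11]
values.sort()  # [9, 11, 11, 25, 26, 27, 31, 36, 93, 99]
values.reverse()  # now [99, 93, 36, 31, 27, 26, 25, 11, 11, 9]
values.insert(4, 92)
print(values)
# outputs [99, 93, 36, 31, 92, 27, 26, 25, 11, 11, 9]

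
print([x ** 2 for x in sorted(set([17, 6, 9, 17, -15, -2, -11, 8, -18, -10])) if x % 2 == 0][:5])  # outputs [324, 100, 4, 36, 64]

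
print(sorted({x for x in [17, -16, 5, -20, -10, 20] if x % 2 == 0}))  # [-20, -16, -10, 20]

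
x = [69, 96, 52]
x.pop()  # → 52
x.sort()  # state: [69, 96]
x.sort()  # [69, 96]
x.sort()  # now [69, 96]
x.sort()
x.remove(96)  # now [69]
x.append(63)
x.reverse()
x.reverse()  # [69, 63]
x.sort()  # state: [63, 69]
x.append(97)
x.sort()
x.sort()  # [63, 69, 97]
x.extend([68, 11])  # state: [63, 69, 97, 68, 11]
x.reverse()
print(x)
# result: [11, 68, 97, 69, 63]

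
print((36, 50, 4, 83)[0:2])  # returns (36, 50)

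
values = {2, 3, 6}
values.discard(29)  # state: {2, 3, 6}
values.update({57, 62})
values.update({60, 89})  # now {2, 3, 6, 57, 60, 62, 89}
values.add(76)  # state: {2, 3, 6, 57, 60, 62, 76, 89}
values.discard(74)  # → {2, 3, 6, 57, 60, 62, 76, 89}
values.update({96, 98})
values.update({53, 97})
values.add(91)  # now {2, 3, 6, 53, 57, 60, 62, 76, 89, 91, 96, 97, 98}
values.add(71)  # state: {2, 3, 6, 53, 57, 60, 62, 71, 76, 89, 91, 96, 97, 98}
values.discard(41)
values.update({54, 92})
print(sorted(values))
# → [2, 3, 6, 53, 54, 57, 60, 62, 71, 76, 89, 91, 92, 96, 97, 98]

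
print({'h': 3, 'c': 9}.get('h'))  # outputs 3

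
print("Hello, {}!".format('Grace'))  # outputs Hello, Grace!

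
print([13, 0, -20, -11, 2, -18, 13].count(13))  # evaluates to 2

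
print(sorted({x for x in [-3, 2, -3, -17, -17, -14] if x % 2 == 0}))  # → [-14, 2]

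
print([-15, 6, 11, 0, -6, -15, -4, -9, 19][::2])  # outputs [-15, 11, -6, -4, 19]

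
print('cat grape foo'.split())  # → ['cat', 'grape', 'foo']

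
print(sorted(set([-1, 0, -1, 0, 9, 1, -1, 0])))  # [-1, 0, 1, 9]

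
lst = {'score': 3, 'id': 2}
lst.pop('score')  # 3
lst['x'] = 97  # {'id': 2, 'x': 97}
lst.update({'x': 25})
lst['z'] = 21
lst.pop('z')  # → 21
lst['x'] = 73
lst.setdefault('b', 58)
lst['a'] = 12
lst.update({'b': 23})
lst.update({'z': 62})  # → {'id': 2, 'x': 73, 'b': 23, 'a': 12, 'z': 62}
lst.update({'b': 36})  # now {'id': 2, 'x': 73, 'b': 36, 'a': 12, 'z': 62}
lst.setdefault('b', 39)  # 36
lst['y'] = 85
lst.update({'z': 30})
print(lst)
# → {'id': 2, 'x': 73, 'b': 36, 'a': 12, 'z': 30, 'y': 85}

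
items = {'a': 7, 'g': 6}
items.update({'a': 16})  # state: {'a': 16, 'g': 6}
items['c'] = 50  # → {'a': 16, 'g': 6, 'c': 50}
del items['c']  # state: {'a': 16, 'g': 6}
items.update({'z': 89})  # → {'a': 16, 'g': 6, 'z': 89}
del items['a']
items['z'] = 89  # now {'g': 6, 'z': 89}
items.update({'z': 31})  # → {'g': 6, 'z': 31}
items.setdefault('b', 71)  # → 71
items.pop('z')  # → 31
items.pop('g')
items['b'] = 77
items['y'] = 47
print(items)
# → {'b': 77, 'y': 47}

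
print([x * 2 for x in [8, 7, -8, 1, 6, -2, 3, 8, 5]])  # [16, 14, -16, 2, 12, -4, 6, 16, 10]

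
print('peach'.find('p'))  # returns 0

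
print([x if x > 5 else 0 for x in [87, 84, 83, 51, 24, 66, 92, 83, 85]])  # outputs [87, 84, 83, 51, 24, 66, 92, 83, 85]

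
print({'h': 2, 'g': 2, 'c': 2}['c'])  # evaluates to 2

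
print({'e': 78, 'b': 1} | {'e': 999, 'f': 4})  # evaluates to {'e': 999, 'b': 1, 'f': 4}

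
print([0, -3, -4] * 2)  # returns [0, -3, -4, 0, -3, -4]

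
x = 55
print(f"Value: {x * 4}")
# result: Value: 220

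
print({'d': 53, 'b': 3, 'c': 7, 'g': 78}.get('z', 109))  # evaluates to 109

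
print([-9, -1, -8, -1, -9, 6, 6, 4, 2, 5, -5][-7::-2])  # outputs [-9, -8, -9]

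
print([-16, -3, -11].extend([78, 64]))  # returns None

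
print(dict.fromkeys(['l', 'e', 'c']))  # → {'l': None, 'e': None, 'c': None}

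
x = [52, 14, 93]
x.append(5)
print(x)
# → [52, 14, 93, 5]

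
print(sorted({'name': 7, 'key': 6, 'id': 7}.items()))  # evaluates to [('id', 7), ('key', 6), ('name', 7)]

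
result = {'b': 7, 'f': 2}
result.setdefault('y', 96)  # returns 96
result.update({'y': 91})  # {'b': 7, 'f': 2, 'y': 91}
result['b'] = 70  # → {'b': 70, 'f': 2, 'y': 91}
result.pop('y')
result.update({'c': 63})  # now {'b': 70, 'f': 2, 'c': 63}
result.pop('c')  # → 63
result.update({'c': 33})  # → {'b': 70, 'f': 2, 'c': 33}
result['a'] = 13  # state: {'b': 70, 'f': 2, 'c': 33, 'a': 13}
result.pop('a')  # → 13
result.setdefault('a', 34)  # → 34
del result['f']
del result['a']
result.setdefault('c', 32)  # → 33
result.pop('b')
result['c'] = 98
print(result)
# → {'c': 98}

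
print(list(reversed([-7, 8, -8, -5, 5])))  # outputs [5, -5, -8, 8, -7]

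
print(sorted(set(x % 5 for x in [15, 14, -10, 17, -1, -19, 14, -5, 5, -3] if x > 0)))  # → [0, 2, 4]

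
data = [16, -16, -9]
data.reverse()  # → [-9, -16, 16]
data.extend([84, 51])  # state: [-9, -16, 16, 84, 51]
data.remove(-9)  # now [-16, 16, 84, 51]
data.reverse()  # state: [51, 84, 16, -16]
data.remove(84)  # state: [51, 16, -16]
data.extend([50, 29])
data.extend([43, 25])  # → [51, 16, -16, 50, 29, 43, 25]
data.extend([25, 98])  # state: [51, 16, -16, 50, 29, 43, 25, 25, 98]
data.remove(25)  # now [51, 16, -16, 50, 29, 43, 25, 98]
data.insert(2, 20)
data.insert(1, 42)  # [51, 42, 16, 20, -16, 50, 29, 43, 25, 98]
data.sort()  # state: [-16, 16, 20, 25, 29, 42, 43, 50, 51, 98]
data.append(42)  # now [-16, 16, 20, 25, 29, 42, 43, 50, 51, 98, 42]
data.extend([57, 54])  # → [-16, 16, 20, 25, 29, 42, 43, 50, 51, 98, 42, 57, 54]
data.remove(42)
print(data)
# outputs [-16, 16, 20, 25, 29, 43, 50, 51, 98, 42, 57, 54]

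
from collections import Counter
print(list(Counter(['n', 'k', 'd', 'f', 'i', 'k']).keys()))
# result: ['n', 'k', 'd', 'f', 'i']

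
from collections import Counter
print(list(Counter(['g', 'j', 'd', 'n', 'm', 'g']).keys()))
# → ['g', 'j', 'd', 'n', 'm']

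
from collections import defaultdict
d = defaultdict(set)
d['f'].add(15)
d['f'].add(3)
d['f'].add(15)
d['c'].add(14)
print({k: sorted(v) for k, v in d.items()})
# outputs {'f': [3, 15], 'c': [14]}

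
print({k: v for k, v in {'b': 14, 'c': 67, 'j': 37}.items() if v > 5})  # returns {'b': 14, 'c': 67, 'j': 37}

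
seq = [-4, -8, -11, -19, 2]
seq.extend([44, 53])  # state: [-4, -8, -11, -19, 2, 44, 53]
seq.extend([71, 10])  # [-4, -8, -11, -19, 2, 44, 53, 71, 10]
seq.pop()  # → 10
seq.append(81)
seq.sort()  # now [-19, -11, -8, -4, 2, 44, 53, 71, 81]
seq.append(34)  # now [-19, -11, -8, -4, 2, 44, 53, 71, 81, 34]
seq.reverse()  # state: [34, 81, 71, 53, 44, 2, -4, -8, -11, -19]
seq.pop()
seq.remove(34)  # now [81, 71, 53, 44, 2, -4, -8, -11]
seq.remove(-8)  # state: [81, 71, 53, 44, 2, -4, -11]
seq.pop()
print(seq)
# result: [81, 71, 53, 44, 2, -4]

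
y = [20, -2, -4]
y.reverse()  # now [-4, -2, 20]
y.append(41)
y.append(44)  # [-4, -2, 20, 41, 44]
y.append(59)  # [-4, -2, 20, 41, 44, 59]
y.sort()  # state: [-4, -2, 20, 41, 44, 59]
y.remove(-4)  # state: [-2, 20, 41, 44, 59]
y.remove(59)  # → [-2, 20, 41, 44]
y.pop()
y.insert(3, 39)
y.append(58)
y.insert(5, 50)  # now [-2, 20, 41, 39, 58, 50]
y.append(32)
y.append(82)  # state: [-2, 20, 41, 39, 58, 50, 32, 82]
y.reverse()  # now [82, 32, 50, 58, 39, 41, 20, -2]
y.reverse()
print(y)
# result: [-2, 20, 41, 39, 58, 50, 32, 82]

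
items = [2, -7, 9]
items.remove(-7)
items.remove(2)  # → [9]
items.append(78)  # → [9, 78]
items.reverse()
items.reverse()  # [9, 78]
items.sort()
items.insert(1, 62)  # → [9, 62, 78]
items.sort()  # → [9, 62, 78]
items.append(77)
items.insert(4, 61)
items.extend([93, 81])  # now [9, 62, 78, 77, 61, 93, 81]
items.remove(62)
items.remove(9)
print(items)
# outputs [78, 77, 61, 93, 81]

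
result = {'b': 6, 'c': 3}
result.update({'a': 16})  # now {'b': 6, 'c': 3, 'a': 16}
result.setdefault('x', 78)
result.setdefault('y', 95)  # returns 95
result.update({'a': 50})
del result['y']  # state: {'b': 6, 'c': 3, 'a': 50, 'x': 78}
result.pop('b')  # 6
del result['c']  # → {'a': 50, 'x': 78}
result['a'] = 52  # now {'a': 52, 'x': 78}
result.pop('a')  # 52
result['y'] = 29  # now {'x': 78, 'y': 29}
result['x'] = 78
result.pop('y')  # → 29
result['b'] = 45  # {'x': 78, 'b': 45}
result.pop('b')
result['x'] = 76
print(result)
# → {'x': 76}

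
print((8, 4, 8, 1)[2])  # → 8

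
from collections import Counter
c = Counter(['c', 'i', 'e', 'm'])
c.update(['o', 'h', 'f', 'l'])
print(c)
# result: Counter({'c': 1, 'i': 1, 'e': 1, 'm': 1, 'o': 1, 'h': 1, 'f': 1, 'l': 1})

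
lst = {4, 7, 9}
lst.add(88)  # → {4, 7, 9, 88}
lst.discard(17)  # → {4, 7, 9, 88}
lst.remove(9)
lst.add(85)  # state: {4, 7, 85, 88}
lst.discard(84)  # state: {4, 7, 85, 88}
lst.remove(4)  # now {7, 85, 88}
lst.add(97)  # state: {7, 85, 88, 97}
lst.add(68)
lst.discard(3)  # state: {7, 68, 85, 88, 97}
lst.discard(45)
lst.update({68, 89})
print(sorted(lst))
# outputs [7, 68, 85, 88, 89, 97]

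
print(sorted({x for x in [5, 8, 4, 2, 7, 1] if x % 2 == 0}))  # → [2, 4, 8]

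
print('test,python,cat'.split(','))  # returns ['test', 'python', 'cat']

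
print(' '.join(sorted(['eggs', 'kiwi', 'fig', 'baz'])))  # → baz eggs fig kiwi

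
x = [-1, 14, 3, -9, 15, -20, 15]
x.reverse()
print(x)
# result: [15, -20, 15, -9, 3, 14, -1]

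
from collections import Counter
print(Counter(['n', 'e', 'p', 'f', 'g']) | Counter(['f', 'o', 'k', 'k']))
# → Counter({'k': 2, 'n': 1, 'e': 1, 'p': 1, 'f': 1, 'g': 1, 'o': 1})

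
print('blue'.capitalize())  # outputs Blue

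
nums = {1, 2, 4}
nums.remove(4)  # {1, 2}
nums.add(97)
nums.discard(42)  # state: {1, 2, 97}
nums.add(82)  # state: {1, 2, 82, 97}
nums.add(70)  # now {1, 2, 70, 82, 97}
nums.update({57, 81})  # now {1, 2, 57, 70, 81, 82, 97}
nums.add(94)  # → {1, 2, 57, 70, 81, 82, 94, 97}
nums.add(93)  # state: {1, 2, 57, 70, 81, 82, 93, 94, 97}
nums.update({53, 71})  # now {1, 2, 53, 57, 70, 71, 81, 82, 93, 94, 97}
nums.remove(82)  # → {1, 2, 53, 57, 70, 71, 81, 93, 94, 97}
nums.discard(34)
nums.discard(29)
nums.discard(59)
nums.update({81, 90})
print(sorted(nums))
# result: [1, 2, 53, 57, 70, 71, 81, 90, 93, 94, 97]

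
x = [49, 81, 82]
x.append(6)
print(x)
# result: [49, 81, 82, 6]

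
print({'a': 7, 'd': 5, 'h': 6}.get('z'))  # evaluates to None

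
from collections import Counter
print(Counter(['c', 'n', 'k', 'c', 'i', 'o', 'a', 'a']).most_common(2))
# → [('c', 2), ('a', 2)]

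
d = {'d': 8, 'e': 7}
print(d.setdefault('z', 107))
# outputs 107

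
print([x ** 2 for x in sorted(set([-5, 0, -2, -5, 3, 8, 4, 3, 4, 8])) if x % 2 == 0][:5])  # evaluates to [4, 0, 16, 64]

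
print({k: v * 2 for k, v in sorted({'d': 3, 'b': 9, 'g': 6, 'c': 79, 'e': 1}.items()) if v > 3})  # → {'b': 18, 'c': 158, 'g': 12}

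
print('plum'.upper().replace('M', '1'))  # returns PLU1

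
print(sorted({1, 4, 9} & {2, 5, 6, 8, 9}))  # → [9]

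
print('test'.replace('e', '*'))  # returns t*st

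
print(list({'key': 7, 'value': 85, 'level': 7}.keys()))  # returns ['key', 'value', 'level']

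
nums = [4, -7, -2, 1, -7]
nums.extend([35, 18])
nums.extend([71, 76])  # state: [4, -7, -2, 1, -7, 35, 18, 71, 76]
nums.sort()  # [-7, -7, -2, 1, 4, 18, 35, 71, 76]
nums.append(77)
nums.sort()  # [-7, -7, -2, 1, 4, 18, 35, 71, 76, 77]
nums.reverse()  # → [77, 76, 71, 35, 18, 4, 1, -2, -7, -7]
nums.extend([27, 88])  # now [77, 76, 71, 35, 18, 4, 1, -2, -7, -7, 27, 88]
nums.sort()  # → [-7, -7, -2, 1, 4, 18, 27, 35, 71, 76, 77, 88]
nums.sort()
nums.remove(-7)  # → [-7, -2, 1, 4, 18, 27, 35, 71, 76, 77, 88]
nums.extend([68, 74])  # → [-7, -2, 1, 4, 18, 27, 35, 71, 76, 77, 88, 68, 74]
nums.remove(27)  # [-7, -2, 1, 4, 18, 35, 71, 76, 77, 88, 68, 74]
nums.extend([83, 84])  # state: [-7, -2, 1, 4, 18, 35, 71, 76, 77, 88, 68, 74, 83, 84]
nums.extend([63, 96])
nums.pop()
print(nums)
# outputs [-7, -2, 1, 4, 18, 35, 71, 76, 77, 88, 68, 74, 83, 84, 63]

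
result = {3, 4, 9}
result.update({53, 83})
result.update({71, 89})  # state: {3, 4, 9, 53, 71, 83, 89}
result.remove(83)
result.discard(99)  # {3, 4, 9, 53, 71, 89}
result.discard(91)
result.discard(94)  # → {3, 4, 9, 53, 71, 89}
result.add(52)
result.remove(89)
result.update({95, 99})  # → {3, 4, 9, 52, 53, 71, 95, 99}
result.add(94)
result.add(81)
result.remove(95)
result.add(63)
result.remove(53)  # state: {3, 4, 9, 52, 63, 71, 81, 94, 99}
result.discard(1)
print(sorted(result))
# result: [3, 4, 9, 52, 63, 71, 81, 94, 99]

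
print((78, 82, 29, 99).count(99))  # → 1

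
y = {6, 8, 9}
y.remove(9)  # {6, 8}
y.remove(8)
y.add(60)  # {6, 60}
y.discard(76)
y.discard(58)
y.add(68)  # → {6, 60, 68}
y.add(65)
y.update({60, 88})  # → {6, 60, 65, 68, 88}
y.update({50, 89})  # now {6, 50, 60, 65, 68, 88, 89}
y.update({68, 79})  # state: {6, 50, 60, 65, 68, 79, 88, 89}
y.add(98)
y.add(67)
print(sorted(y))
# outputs [6, 50, 60, 65, 67, 68, 79, 88, 89, 98]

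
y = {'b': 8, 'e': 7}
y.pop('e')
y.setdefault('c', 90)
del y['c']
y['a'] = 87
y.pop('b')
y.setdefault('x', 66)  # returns 66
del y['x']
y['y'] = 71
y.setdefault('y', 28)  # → 71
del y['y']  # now {'a': 87}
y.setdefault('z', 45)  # 45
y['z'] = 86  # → {'a': 87, 'z': 86}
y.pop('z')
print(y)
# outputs {'a': 87}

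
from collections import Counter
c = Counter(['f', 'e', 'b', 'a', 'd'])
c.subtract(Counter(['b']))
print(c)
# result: Counter({'f': 1, 'e': 1, 'a': 1, 'd': 1, 'b': 0})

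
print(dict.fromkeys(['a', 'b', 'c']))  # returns {'a': None, 'b': None, 'c': None}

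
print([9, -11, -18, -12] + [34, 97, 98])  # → [9, -11, -18, -12, 34, 97, 98]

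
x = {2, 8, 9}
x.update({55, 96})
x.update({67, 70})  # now {2, 8, 9, 55, 67, 70, 96}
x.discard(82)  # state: {2, 8, 9, 55, 67, 70, 96}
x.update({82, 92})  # {2, 8, 9, 55, 67, 70, 82, 92, 96}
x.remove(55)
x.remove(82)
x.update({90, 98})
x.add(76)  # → {2, 8, 9, 67, 70, 76, 90, 92, 96, 98}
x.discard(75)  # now {2, 8, 9, 67, 70, 76, 90, 92, 96, 98}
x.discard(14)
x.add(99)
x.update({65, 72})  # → {2, 8, 9, 65, 67, 70, 72, 76, 90, 92, 96, 98, 99}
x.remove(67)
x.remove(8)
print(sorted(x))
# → [2, 9, 65, 70, 72, 76, 90, 92, 96, 98, 99]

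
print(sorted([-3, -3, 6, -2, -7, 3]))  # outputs [-7, -3, -3, -2, 3, 6]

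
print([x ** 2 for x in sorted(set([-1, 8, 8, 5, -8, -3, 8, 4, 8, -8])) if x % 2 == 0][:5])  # [64, 16, 64]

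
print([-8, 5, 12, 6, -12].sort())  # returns None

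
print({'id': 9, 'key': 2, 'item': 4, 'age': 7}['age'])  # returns 7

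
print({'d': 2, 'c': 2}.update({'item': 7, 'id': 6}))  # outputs None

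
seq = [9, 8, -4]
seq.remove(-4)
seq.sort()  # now [8, 9]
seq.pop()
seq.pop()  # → 8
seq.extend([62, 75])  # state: [62, 75]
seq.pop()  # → 75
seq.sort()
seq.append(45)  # [62, 45]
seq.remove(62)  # [45]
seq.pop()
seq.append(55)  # [55]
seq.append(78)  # [55, 78]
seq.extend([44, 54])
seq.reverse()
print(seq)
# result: [54, 44, 78, 55]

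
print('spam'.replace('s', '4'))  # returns 4pam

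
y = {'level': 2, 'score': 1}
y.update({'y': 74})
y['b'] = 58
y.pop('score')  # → 1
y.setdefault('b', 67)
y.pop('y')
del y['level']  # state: {'b': 58}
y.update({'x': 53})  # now {'b': 58, 'x': 53}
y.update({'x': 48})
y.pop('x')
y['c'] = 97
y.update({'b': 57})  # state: {'b': 57, 'c': 97}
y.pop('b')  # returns 57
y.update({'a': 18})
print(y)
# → {'c': 97, 'a': 18}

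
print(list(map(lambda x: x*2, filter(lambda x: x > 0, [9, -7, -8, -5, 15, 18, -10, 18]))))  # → [18, 30, 36, 36]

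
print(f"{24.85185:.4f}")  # 24.8518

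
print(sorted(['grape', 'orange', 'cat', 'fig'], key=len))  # ['cat', 'fig', 'grape', 'orange']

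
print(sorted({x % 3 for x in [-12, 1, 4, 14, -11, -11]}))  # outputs [0, 1, 2]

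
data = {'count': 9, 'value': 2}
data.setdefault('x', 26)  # 26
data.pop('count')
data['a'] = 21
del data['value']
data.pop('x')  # 26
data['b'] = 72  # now {'a': 21, 'b': 72}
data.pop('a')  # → 21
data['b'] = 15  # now {'b': 15}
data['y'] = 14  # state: {'b': 15, 'y': 14}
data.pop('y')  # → 14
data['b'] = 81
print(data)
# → {'b': 81}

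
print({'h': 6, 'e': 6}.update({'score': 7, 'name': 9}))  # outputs None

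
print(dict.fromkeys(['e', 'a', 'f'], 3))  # {'e': 3, 'a': 3, 'f': 3}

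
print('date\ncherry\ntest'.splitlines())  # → ['date', 'cherry', 'test']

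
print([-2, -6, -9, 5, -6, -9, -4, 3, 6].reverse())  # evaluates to None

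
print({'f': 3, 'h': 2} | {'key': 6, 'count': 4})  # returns {'f': 3, 'h': 2, 'key': 6, 'count': 4}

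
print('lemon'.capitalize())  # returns Lemon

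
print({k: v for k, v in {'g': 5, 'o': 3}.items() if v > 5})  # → {}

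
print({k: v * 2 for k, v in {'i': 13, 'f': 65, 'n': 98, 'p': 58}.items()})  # {'i': 26, 'f': 130, 'n': 196, 'p': 116}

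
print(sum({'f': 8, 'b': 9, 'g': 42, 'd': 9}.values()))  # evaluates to 68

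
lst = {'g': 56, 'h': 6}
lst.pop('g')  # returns 56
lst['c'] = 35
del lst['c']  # {'h': 6}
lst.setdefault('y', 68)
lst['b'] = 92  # {'h': 6, 'y': 68, 'b': 92}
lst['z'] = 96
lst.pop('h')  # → 6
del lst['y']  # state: {'b': 92, 'z': 96}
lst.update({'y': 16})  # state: {'b': 92, 'z': 96, 'y': 16}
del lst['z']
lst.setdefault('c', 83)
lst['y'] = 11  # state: {'b': 92, 'y': 11, 'c': 83}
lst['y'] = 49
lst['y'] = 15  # {'b': 92, 'y': 15, 'c': 83}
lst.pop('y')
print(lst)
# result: {'b': 92, 'c': 83}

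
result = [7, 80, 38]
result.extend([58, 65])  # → [7, 80, 38, 58, 65]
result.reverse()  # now [65, 58, 38, 80, 7]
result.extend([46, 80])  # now [65, 58, 38, 80, 7, 46, 80]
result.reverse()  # [80, 46, 7, 80, 38, 58, 65]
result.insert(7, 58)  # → [80, 46, 7, 80, 38, 58, 65, 58]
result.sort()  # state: [7, 38, 46, 58, 58, 65, 80, 80]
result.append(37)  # [7, 38, 46, 58, 58, 65, 80, 80, 37]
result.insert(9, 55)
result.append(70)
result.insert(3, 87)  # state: [7, 38, 46, 87, 58, 58, 65, 80, 80, 37, 55, 70]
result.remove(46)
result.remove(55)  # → [7, 38, 87, 58, 58, 65, 80, 80, 37, 70]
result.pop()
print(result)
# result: [7, 38, 87, 58, 58, 65, 80, 80, 37]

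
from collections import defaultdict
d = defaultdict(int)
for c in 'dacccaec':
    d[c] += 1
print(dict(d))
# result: {'d': 1, 'a': 2, 'c': 4, 'e': 1}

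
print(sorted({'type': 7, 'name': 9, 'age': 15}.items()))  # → [('age', 15), ('name', 9), ('type', 7)]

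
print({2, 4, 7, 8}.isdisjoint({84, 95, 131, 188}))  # True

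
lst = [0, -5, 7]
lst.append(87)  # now [0, -5, 7, 87]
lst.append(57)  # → [0, -5, 7, 87, 57]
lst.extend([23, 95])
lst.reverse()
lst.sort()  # [-5, 0, 7, 23, 57, 87, 95]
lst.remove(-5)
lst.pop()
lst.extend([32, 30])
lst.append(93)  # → [0, 7, 23, 57, 87, 32, 30, 93]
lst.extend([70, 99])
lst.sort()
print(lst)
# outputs [0, 7, 23, 30, 32, 57, 70, 87, 93, 99]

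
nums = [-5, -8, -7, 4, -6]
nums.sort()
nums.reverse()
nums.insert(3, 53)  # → [4, -5, -6, 53, -7, -8]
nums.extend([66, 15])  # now [4, -5, -6, 53, -7, -8, 66, 15]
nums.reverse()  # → [15, 66, -8, -7, 53, -6, -5, 4]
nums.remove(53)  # [15, 66, -8, -7, -6, -5, 4]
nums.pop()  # 4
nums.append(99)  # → [15, 66, -8, -7, -6, -5, 99]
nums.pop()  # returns 99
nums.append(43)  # [15, 66, -8, -7, -6, -5, 43]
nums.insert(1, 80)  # [15, 80, 66, -8, -7, -6, -5, 43]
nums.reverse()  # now [43, -5, -6, -7, -8, 66, 80, 15]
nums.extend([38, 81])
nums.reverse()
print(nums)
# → [81, 38, 15, 80, 66, -8, -7, -6, -5, 43]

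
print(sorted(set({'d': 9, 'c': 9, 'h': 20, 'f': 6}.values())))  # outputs [6, 9, 20]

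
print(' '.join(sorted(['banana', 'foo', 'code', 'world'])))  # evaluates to banana code foo world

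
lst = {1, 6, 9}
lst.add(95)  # {1, 6, 9, 95}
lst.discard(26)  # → {1, 6, 9, 95}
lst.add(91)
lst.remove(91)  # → {1, 6, 9, 95}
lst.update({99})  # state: {1, 6, 9, 95, 99}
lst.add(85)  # {1, 6, 9, 85, 95, 99}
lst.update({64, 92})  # {1, 6, 9, 64, 85, 92, 95, 99}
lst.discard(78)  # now {1, 6, 9, 64, 85, 92, 95, 99}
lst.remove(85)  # {1, 6, 9, 64, 92, 95, 99}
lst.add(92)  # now {1, 6, 9, 64, 92, 95, 99}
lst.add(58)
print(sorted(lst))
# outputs [1, 6, 9, 58, 64, 92, 95, 99]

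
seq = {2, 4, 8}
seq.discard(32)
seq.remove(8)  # {2, 4}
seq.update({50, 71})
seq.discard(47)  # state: {2, 4, 50, 71}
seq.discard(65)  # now {2, 4, 50, 71}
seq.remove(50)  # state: {2, 4, 71}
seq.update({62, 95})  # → {2, 4, 62, 71, 95}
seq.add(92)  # {2, 4, 62, 71, 92, 95}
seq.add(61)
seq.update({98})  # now {2, 4, 61, 62, 71, 92, 95, 98}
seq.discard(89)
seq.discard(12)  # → {2, 4, 61, 62, 71, 92, 95, 98}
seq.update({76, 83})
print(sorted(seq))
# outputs [2, 4, 61, 62, 71, 76, 83, 92, 95, 98]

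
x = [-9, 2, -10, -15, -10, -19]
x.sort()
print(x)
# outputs [-19, -15, -10, -10, -9, 2]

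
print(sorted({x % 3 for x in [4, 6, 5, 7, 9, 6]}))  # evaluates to [0, 1, 2]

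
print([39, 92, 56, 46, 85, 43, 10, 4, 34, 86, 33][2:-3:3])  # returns [56, 43]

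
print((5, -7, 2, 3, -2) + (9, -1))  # (5, -7, 2, 3, -2, 9, -1)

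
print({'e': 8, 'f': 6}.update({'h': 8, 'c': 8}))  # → None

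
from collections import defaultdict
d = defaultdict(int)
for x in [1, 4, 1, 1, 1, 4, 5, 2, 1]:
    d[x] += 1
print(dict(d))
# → {1: 5, 4: 2, 5: 1, 2: 1}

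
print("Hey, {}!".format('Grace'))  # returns Hey, Grace!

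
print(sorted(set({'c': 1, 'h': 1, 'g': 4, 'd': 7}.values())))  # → [1, 4, 7]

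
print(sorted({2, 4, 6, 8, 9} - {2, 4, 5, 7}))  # [6, 8, 9]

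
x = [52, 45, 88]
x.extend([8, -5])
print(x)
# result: [52, 45, 88, 8, -5]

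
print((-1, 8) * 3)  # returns (-1, 8, -1, 8, -1, 8)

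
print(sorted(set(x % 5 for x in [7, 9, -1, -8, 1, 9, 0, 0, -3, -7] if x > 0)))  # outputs [1, 2, 4]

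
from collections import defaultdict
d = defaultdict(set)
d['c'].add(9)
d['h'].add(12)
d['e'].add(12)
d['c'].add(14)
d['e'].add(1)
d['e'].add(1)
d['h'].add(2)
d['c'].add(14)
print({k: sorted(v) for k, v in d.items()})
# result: {'c': [9, 14], 'h': [2, 12], 'e': [1, 12]}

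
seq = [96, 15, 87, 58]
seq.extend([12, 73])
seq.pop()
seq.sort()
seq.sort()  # [12, 15, 58, 87, 96]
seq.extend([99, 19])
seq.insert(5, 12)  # [12, 15, 58, 87, 96, 12, 99, 19]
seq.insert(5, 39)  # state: [12, 15, 58, 87, 96, 39, 12, 99, 19]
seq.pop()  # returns 19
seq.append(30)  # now [12, 15, 58, 87, 96, 39, 12, 99, 30]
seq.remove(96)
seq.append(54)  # [12, 15, 58, 87, 39, 12, 99, 30, 54]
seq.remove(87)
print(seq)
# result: [12, 15, 58, 39, 12, 99, 30, 54]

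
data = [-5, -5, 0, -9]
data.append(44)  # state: [-5, -5, 0, -9, 44]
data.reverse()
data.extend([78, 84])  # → [44, -9, 0, -5, -5, 78, 84]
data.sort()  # [-9, -5, -5, 0, 44, 78, 84]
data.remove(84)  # [-9, -5, -5, 0, 44, 78]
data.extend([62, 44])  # [-9, -5, -5, 0, 44, 78, 62, 44]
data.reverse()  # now [44, 62, 78, 44, 0, -5, -5, -9]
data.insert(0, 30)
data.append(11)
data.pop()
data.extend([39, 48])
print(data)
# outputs [30, 44, 62, 78, 44, 0, -5, -5, -9, 39, 48]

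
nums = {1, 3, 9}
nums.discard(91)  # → {1, 3, 9}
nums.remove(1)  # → {3, 9}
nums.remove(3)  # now {9}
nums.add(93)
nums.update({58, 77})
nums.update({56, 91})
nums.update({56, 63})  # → {9, 56, 58, 63, 77, 91, 93}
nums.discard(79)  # {9, 56, 58, 63, 77, 91, 93}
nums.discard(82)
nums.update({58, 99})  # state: {9, 56, 58, 63, 77, 91, 93, 99}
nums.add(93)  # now {9, 56, 58, 63, 77, 91, 93, 99}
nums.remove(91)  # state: {9, 56, 58, 63, 77, 93, 99}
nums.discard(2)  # {9, 56, 58, 63, 77, 93, 99}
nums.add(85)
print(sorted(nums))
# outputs [9, 56, 58, 63, 77, 85, 93, 99]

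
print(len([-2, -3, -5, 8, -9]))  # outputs 5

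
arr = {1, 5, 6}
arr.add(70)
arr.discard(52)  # {1, 5, 6, 70}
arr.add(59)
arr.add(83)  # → {1, 5, 6, 59, 70, 83}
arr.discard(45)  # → {1, 5, 6, 59, 70, 83}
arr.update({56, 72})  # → {1, 5, 6, 56, 59, 70, 72, 83}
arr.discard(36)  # {1, 5, 6, 56, 59, 70, 72, 83}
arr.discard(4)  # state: {1, 5, 6, 56, 59, 70, 72, 83}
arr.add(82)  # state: {1, 5, 6, 56, 59, 70, 72, 82, 83}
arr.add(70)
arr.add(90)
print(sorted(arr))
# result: [1, 5, 6, 56, 59, 70, 72, 82, 83, 90]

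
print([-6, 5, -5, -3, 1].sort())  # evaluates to None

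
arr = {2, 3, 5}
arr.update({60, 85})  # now {2, 3, 5, 60, 85}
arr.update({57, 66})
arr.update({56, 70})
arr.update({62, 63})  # {2, 3, 5, 56, 57, 60, 62, 63, 66, 70, 85}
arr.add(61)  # {2, 3, 5, 56, 57, 60, 61, 62, 63, 66, 70, 85}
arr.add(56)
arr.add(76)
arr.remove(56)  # {2, 3, 5, 57, 60, 61, 62, 63, 66, 70, 76, 85}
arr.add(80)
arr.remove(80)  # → {2, 3, 5, 57, 60, 61, 62, 63, 66, 70, 76, 85}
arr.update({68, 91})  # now {2, 3, 5, 57, 60, 61, 62, 63, 66, 68, 70, 76, 85, 91}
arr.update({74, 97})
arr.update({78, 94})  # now {2, 3, 5, 57, 60, 61, 62, 63, 66, 68, 70, 74, 76, 78, 85, 91, 94, 97}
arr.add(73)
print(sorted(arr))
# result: [2, 3, 5, 57, 60, 61, 62, 63, 66, 68, 70, 73, 74, 76, 78, 85, 91, 94, 97]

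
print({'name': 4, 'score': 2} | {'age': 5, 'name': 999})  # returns {'name': 999, 'score': 2, 'age': 5}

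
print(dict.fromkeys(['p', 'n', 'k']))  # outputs {'p': None, 'n': None, 'k': None}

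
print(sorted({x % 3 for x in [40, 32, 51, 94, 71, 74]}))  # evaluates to [0, 1, 2]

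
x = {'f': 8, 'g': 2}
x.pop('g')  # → 2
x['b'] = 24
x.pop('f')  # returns 8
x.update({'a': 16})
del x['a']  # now {'b': 24}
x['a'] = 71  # {'b': 24, 'a': 71}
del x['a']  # {'b': 24}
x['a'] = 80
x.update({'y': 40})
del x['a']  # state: {'b': 24, 'y': 40}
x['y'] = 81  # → {'b': 24, 'y': 81}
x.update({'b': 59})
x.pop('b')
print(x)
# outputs {'y': 81}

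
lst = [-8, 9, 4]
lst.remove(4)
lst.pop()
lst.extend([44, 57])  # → [-8, 44, 57]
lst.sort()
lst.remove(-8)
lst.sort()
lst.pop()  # 57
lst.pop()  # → 44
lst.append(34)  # [34]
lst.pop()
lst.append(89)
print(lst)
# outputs [89]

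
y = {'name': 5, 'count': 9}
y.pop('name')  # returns 5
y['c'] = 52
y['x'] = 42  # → {'count': 9, 'c': 52, 'x': 42}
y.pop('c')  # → 52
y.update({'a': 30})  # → {'count': 9, 'x': 42, 'a': 30}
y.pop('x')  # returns 42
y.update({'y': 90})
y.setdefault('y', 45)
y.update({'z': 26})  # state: {'count': 9, 'a': 30, 'y': 90, 'z': 26}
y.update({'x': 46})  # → {'count': 9, 'a': 30, 'y': 90, 'z': 26, 'x': 46}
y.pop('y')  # 90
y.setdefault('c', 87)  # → 87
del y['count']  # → {'a': 30, 'z': 26, 'x': 46, 'c': 87}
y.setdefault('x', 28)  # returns 46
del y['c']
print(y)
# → {'a': 30, 'z': 26, 'x': 46}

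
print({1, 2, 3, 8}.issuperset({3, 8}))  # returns True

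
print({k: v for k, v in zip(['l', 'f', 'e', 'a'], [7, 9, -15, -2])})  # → {'l': 7, 'f': 9, 'e': -15, 'a': -2}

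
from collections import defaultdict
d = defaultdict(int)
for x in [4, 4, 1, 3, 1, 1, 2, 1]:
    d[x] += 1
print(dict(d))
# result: {4: 2, 1: 4, 3: 1, 2: 1}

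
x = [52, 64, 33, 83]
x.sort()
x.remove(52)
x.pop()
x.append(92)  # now [33, 64, 92]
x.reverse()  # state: [92, 64, 33]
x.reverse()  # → [33, 64, 92]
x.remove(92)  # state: [33, 64]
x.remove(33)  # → [64]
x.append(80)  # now [64, 80]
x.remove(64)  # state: [80]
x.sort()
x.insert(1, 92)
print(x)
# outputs [80, 92]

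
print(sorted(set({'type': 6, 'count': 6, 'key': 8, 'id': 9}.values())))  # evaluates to [6, 8, 9]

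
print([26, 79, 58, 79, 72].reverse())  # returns None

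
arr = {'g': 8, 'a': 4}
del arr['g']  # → {'a': 4}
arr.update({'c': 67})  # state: {'a': 4, 'c': 67}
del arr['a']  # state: {'c': 67}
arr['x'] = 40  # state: {'c': 67, 'x': 40}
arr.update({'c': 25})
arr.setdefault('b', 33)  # 33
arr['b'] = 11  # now {'c': 25, 'x': 40, 'b': 11}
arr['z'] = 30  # {'c': 25, 'x': 40, 'b': 11, 'z': 30}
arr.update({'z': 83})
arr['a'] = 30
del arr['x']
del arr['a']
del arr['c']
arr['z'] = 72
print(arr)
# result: {'b': 11, 'z': 72}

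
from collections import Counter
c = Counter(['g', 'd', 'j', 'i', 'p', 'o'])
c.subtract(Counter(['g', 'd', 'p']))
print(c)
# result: Counter({'j': 1, 'i': 1, 'o': 1, 'g': 0, 'd': 0, 'p': 0})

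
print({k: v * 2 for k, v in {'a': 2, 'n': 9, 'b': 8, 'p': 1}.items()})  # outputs {'a': 4, 'n': 18, 'b': 16, 'p': 2}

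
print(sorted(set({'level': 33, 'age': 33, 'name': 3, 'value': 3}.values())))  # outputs [3, 33]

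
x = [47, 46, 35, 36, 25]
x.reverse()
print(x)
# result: [25, 36, 35, 46, 47]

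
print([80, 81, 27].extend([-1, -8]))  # None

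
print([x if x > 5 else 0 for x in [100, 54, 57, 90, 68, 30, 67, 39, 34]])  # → [100, 54, 57, 90, 68, 30, 67, 39, 34]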